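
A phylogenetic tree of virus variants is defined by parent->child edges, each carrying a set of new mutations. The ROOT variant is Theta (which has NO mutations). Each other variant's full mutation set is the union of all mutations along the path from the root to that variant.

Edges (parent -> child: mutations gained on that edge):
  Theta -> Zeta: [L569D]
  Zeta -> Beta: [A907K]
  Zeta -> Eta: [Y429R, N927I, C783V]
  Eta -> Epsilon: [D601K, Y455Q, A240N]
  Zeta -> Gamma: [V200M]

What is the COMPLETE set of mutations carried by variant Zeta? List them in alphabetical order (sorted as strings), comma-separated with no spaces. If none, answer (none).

At Theta: gained [] -> total []
At Zeta: gained ['L569D'] -> total ['L569D']

Answer: L569D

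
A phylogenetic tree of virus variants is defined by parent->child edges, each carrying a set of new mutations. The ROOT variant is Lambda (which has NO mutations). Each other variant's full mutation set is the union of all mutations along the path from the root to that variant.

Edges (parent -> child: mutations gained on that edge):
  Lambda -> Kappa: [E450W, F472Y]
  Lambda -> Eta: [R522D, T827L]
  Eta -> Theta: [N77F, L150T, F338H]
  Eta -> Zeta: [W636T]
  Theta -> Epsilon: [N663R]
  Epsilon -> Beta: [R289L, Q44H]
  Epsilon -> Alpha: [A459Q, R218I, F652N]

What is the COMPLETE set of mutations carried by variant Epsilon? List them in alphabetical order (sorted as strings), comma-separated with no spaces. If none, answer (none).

Answer: F338H,L150T,N663R,N77F,R522D,T827L

Derivation:
At Lambda: gained [] -> total []
At Eta: gained ['R522D', 'T827L'] -> total ['R522D', 'T827L']
At Theta: gained ['N77F', 'L150T', 'F338H'] -> total ['F338H', 'L150T', 'N77F', 'R522D', 'T827L']
At Epsilon: gained ['N663R'] -> total ['F338H', 'L150T', 'N663R', 'N77F', 'R522D', 'T827L']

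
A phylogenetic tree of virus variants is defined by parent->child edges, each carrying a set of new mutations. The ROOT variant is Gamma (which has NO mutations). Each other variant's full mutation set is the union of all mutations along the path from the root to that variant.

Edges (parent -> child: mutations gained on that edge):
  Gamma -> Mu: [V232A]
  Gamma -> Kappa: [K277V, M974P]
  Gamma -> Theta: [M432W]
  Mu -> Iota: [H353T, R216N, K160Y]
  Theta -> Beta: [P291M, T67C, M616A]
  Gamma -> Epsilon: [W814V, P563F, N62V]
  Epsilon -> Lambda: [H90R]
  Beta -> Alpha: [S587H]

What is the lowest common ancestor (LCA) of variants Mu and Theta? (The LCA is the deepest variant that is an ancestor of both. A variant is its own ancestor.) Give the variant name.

Answer: Gamma

Derivation:
Path from root to Mu: Gamma -> Mu
  ancestors of Mu: {Gamma, Mu}
Path from root to Theta: Gamma -> Theta
  ancestors of Theta: {Gamma, Theta}
Common ancestors: {Gamma}
Walk up from Theta: Theta (not in ancestors of Mu), Gamma (in ancestors of Mu)
Deepest common ancestor (LCA) = Gamma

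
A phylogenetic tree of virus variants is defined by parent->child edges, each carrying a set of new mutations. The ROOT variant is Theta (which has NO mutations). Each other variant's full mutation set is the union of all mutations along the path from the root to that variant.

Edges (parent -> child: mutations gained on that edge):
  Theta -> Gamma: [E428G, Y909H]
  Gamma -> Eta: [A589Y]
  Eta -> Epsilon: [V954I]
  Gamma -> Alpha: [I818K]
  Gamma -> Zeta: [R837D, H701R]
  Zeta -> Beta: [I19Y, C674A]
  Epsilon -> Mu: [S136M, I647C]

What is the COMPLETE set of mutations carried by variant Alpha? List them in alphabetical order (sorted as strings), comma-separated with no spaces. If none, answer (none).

Answer: E428G,I818K,Y909H

Derivation:
At Theta: gained [] -> total []
At Gamma: gained ['E428G', 'Y909H'] -> total ['E428G', 'Y909H']
At Alpha: gained ['I818K'] -> total ['E428G', 'I818K', 'Y909H']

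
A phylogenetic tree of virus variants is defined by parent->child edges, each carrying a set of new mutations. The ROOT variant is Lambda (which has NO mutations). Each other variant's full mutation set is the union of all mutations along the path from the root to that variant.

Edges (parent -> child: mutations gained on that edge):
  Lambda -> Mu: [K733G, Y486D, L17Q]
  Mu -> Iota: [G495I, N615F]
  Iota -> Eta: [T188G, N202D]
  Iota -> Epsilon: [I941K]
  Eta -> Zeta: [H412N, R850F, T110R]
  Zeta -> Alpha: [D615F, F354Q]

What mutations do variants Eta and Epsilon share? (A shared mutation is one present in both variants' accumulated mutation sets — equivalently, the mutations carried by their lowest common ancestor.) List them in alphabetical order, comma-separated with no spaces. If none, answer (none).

Accumulating mutations along path to Eta:
  At Lambda: gained [] -> total []
  At Mu: gained ['K733G', 'Y486D', 'L17Q'] -> total ['K733G', 'L17Q', 'Y486D']
  At Iota: gained ['G495I', 'N615F'] -> total ['G495I', 'K733G', 'L17Q', 'N615F', 'Y486D']
  At Eta: gained ['T188G', 'N202D'] -> total ['G495I', 'K733G', 'L17Q', 'N202D', 'N615F', 'T188G', 'Y486D']
Mutations(Eta) = ['G495I', 'K733G', 'L17Q', 'N202D', 'N615F', 'T188G', 'Y486D']
Accumulating mutations along path to Epsilon:
  At Lambda: gained [] -> total []
  At Mu: gained ['K733G', 'Y486D', 'L17Q'] -> total ['K733G', 'L17Q', 'Y486D']
  At Iota: gained ['G495I', 'N615F'] -> total ['G495I', 'K733G', 'L17Q', 'N615F', 'Y486D']
  At Epsilon: gained ['I941K'] -> total ['G495I', 'I941K', 'K733G', 'L17Q', 'N615F', 'Y486D']
Mutations(Epsilon) = ['G495I', 'I941K', 'K733G', 'L17Q', 'N615F', 'Y486D']
Intersection: ['G495I', 'K733G', 'L17Q', 'N202D', 'N615F', 'T188G', 'Y486D'] ∩ ['G495I', 'I941K', 'K733G', 'L17Q', 'N615F', 'Y486D'] = ['G495I', 'K733G', 'L17Q', 'N615F', 'Y486D']

Answer: G495I,K733G,L17Q,N615F,Y486D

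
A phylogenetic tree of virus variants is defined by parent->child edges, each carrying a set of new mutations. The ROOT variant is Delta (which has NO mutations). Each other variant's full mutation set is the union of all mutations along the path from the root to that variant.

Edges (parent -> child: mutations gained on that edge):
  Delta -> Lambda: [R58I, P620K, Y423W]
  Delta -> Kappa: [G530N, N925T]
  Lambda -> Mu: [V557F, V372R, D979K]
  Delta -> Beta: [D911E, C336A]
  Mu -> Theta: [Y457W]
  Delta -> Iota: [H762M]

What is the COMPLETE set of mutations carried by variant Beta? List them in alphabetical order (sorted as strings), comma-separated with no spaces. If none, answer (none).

Answer: C336A,D911E

Derivation:
At Delta: gained [] -> total []
At Beta: gained ['D911E', 'C336A'] -> total ['C336A', 'D911E']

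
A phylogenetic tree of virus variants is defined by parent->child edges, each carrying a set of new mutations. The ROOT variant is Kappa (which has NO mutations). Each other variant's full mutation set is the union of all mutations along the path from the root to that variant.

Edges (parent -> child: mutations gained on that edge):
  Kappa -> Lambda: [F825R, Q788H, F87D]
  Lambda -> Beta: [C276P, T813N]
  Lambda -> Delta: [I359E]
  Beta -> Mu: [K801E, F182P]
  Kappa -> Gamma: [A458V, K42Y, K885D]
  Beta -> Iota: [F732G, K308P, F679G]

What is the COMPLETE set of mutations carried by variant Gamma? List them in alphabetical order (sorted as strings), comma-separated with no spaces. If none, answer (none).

Answer: A458V,K42Y,K885D

Derivation:
At Kappa: gained [] -> total []
At Gamma: gained ['A458V', 'K42Y', 'K885D'] -> total ['A458V', 'K42Y', 'K885D']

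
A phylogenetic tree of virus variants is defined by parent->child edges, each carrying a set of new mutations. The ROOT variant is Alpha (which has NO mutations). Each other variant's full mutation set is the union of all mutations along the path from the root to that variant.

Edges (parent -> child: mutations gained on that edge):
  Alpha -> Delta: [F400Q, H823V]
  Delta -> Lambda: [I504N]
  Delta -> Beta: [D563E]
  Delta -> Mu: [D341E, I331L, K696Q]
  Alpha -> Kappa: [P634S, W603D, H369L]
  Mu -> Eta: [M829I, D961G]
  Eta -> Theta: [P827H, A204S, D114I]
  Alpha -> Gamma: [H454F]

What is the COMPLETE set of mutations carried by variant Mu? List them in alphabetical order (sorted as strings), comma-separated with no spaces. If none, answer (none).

Answer: D341E,F400Q,H823V,I331L,K696Q

Derivation:
At Alpha: gained [] -> total []
At Delta: gained ['F400Q', 'H823V'] -> total ['F400Q', 'H823V']
At Mu: gained ['D341E', 'I331L', 'K696Q'] -> total ['D341E', 'F400Q', 'H823V', 'I331L', 'K696Q']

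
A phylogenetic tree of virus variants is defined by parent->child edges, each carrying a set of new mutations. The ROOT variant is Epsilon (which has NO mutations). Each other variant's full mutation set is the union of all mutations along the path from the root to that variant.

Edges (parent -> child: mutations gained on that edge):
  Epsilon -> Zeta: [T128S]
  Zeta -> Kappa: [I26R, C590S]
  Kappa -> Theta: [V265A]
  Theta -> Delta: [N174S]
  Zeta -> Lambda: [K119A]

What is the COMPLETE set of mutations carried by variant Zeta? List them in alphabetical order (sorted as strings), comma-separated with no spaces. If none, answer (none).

At Epsilon: gained [] -> total []
At Zeta: gained ['T128S'] -> total ['T128S']

Answer: T128S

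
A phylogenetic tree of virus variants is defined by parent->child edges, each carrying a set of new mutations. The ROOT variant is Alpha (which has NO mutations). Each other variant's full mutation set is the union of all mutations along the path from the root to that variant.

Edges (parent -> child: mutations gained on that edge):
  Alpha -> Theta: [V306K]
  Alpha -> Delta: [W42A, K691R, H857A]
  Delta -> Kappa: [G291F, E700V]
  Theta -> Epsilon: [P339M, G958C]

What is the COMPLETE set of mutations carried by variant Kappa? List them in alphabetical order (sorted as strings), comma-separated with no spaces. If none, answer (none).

At Alpha: gained [] -> total []
At Delta: gained ['W42A', 'K691R', 'H857A'] -> total ['H857A', 'K691R', 'W42A']
At Kappa: gained ['G291F', 'E700V'] -> total ['E700V', 'G291F', 'H857A', 'K691R', 'W42A']

Answer: E700V,G291F,H857A,K691R,W42A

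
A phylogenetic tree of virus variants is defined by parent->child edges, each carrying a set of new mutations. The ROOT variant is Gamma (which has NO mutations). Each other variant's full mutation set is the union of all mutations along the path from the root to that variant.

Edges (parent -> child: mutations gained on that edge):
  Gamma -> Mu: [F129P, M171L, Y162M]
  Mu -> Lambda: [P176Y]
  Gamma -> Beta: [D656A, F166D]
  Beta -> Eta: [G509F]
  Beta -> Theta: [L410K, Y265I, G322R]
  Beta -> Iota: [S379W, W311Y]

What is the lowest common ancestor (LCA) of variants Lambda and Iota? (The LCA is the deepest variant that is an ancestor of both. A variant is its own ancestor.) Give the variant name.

Path from root to Lambda: Gamma -> Mu -> Lambda
  ancestors of Lambda: {Gamma, Mu, Lambda}
Path from root to Iota: Gamma -> Beta -> Iota
  ancestors of Iota: {Gamma, Beta, Iota}
Common ancestors: {Gamma}
Walk up from Iota: Iota (not in ancestors of Lambda), Beta (not in ancestors of Lambda), Gamma (in ancestors of Lambda)
Deepest common ancestor (LCA) = Gamma

Answer: Gamma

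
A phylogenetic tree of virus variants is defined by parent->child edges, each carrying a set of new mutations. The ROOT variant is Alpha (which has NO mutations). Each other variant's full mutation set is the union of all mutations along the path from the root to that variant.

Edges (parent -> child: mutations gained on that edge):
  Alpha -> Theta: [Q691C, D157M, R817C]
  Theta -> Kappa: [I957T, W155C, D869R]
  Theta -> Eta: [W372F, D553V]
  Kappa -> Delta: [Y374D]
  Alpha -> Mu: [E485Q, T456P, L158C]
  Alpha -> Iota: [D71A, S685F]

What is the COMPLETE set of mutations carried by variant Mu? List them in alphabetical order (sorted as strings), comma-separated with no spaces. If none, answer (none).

At Alpha: gained [] -> total []
At Mu: gained ['E485Q', 'T456P', 'L158C'] -> total ['E485Q', 'L158C', 'T456P']

Answer: E485Q,L158C,T456P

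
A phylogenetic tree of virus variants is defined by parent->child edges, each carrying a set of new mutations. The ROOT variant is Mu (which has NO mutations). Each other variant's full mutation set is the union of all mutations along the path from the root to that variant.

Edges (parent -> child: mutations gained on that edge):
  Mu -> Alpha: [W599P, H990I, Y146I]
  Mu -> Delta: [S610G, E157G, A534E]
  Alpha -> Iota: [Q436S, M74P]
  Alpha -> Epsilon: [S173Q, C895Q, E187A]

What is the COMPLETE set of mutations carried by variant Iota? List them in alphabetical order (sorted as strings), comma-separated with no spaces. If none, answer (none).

At Mu: gained [] -> total []
At Alpha: gained ['W599P', 'H990I', 'Y146I'] -> total ['H990I', 'W599P', 'Y146I']
At Iota: gained ['Q436S', 'M74P'] -> total ['H990I', 'M74P', 'Q436S', 'W599P', 'Y146I']

Answer: H990I,M74P,Q436S,W599P,Y146I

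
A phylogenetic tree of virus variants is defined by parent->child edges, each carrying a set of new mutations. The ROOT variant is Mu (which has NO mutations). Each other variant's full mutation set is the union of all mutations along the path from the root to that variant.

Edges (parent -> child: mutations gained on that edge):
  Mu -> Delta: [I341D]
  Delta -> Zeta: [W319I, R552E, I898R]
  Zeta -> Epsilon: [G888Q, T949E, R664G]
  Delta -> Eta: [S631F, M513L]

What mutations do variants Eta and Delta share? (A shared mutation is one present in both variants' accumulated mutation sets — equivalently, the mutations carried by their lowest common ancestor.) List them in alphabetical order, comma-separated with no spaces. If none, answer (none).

Accumulating mutations along path to Eta:
  At Mu: gained [] -> total []
  At Delta: gained ['I341D'] -> total ['I341D']
  At Eta: gained ['S631F', 'M513L'] -> total ['I341D', 'M513L', 'S631F']
Mutations(Eta) = ['I341D', 'M513L', 'S631F']
Accumulating mutations along path to Delta:
  At Mu: gained [] -> total []
  At Delta: gained ['I341D'] -> total ['I341D']
Mutations(Delta) = ['I341D']
Intersection: ['I341D', 'M513L', 'S631F'] ∩ ['I341D'] = ['I341D']

Answer: I341D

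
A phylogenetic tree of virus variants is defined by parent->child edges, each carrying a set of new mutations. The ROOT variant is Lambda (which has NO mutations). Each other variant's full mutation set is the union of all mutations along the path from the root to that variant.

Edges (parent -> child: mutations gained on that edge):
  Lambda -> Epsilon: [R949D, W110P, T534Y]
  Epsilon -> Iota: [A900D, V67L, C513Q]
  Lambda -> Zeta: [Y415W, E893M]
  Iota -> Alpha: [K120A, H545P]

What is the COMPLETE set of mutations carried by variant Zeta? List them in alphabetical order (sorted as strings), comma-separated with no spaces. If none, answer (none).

At Lambda: gained [] -> total []
At Zeta: gained ['Y415W', 'E893M'] -> total ['E893M', 'Y415W']

Answer: E893M,Y415W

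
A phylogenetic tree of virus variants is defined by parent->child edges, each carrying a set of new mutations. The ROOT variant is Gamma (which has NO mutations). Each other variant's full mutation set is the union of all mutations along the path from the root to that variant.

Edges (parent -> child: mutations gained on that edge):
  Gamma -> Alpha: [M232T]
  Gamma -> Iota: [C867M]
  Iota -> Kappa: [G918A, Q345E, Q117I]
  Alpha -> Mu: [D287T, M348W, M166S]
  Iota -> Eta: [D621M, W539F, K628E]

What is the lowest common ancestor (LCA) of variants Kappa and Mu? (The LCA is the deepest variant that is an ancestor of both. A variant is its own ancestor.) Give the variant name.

Answer: Gamma

Derivation:
Path from root to Kappa: Gamma -> Iota -> Kappa
  ancestors of Kappa: {Gamma, Iota, Kappa}
Path from root to Mu: Gamma -> Alpha -> Mu
  ancestors of Mu: {Gamma, Alpha, Mu}
Common ancestors: {Gamma}
Walk up from Mu: Mu (not in ancestors of Kappa), Alpha (not in ancestors of Kappa), Gamma (in ancestors of Kappa)
Deepest common ancestor (LCA) = Gamma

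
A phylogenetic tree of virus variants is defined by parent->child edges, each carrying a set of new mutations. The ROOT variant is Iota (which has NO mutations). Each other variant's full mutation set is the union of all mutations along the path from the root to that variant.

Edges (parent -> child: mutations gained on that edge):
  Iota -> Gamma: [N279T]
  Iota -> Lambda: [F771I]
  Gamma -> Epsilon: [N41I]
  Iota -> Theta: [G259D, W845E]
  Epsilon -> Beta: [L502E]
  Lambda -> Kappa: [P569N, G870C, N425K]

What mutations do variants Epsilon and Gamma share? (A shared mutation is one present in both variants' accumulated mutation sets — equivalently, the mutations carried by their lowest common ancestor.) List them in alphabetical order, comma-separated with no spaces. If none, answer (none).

Accumulating mutations along path to Epsilon:
  At Iota: gained [] -> total []
  At Gamma: gained ['N279T'] -> total ['N279T']
  At Epsilon: gained ['N41I'] -> total ['N279T', 'N41I']
Mutations(Epsilon) = ['N279T', 'N41I']
Accumulating mutations along path to Gamma:
  At Iota: gained [] -> total []
  At Gamma: gained ['N279T'] -> total ['N279T']
Mutations(Gamma) = ['N279T']
Intersection: ['N279T', 'N41I'] ∩ ['N279T'] = ['N279T']

Answer: N279T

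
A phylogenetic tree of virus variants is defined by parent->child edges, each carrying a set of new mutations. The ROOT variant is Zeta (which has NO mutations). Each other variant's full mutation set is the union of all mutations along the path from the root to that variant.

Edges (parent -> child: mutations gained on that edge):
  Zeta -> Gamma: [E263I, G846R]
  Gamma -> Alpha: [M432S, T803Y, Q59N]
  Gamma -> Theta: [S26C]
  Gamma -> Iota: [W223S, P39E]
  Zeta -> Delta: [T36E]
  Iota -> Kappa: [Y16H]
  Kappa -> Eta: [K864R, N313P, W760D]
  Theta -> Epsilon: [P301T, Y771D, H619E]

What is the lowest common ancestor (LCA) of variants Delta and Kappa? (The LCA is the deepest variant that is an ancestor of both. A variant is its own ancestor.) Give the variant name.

Path from root to Delta: Zeta -> Delta
  ancestors of Delta: {Zeta, Delta}
Path from root to Kappa: Zeta -> Gamma -> Iota -> Kappa
  ancestors of Kappa: {Zeta, Gamma, Iota, Kappa}
Common ancestors: {Zeta}
Walk up from Kappa: Kappa (not in ancestors of Delta), Iota (not in ancestors of Delta), Gamma (not in ancestors of Delta), Zeta (in ancestors of Delta)
Deepest common ancestor (LCA) = Zeta

Answer: Zeta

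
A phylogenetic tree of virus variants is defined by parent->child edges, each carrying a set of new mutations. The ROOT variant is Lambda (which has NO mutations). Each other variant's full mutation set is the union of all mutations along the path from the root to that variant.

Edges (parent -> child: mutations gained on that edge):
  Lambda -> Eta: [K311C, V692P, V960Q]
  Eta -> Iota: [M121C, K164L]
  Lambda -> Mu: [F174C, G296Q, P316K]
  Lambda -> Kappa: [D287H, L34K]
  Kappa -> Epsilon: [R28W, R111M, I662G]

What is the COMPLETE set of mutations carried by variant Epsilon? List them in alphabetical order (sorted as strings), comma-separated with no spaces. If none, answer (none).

Answer: D287H,I662G,L34K,R111M,R28W

Derivation:
At Lambda: gained [] -> total []
At Kappa: gained ['D287H', 'L34K'] -> total ['D287H', 'L34K']
At Epsilon: gained ['R28W', 'R111M', 'I662G'] -> total ['D287H', 'I662G', 'L34K', 'R111M', 'R28W']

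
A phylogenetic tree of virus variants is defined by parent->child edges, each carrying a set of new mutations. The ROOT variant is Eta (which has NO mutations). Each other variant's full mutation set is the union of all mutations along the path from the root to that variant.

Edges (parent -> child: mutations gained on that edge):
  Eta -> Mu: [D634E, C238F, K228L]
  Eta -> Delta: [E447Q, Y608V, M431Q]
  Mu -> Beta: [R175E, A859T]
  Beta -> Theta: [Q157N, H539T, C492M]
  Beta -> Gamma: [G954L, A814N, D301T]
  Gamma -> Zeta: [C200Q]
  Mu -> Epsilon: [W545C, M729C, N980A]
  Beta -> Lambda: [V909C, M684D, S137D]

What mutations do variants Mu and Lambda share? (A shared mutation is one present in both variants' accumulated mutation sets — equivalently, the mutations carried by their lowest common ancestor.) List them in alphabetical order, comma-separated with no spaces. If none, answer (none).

Answer: C238F,D634E,K228L

Derivation:
Accumulating mutations along path to Mu:
  At Eta: gained [] -> total []
  At Mu: gained ['D634E', 'C238F', 'K228L'] -> total ['C238F', 'D634E', 'K228L']
Mutations(Mu) = ['C238F', 'D634E', 'K228L']
Accumulating mutations along path to Lambda:
  At Eta: gained [] -> total []
  At Mu: gained ['D634E', 'C238F', 'K228L'] -> total ['C238F', 'D634E', 'K228L']
  At Beta: gained ['R175E', 'A859T'] -> total ['A859T', 'C238F', 'D634E', 'K228L', 'R175E']
  At Lambda: gained ['V909C', 'M684D', 'S137D'] -> total ['A859T', 'C238F', 'D634E', 'K228L', 'M684D', 'R175E', 'S137D', 'V909C']
Mutations(Lambda) = ['A859T', 'C238F', 'D634E', 'K228L', 'M684D', 'R175E', 'S137D', 'V909C']
Intersection: ['C238F', 'D634E', 'K228L'] ∩ ['A859T', 'C238F', 'D634E', 'K228L', 'M684D', 'R175E', 'S137D', 'V909C'] = ['C238F', 'D634E', 'K228L']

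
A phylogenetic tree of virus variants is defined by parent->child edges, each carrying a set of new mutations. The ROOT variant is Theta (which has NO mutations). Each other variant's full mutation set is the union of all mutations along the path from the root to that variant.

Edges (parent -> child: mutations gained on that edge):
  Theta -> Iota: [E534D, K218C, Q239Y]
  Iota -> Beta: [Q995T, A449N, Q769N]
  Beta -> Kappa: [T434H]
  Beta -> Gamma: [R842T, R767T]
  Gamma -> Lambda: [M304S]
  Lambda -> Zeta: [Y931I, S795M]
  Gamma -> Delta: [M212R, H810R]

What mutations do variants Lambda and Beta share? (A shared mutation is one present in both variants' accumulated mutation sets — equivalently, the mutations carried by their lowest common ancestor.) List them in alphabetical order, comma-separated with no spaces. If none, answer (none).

Answer: A449N,E534D,K218C,Q239Y,Q769N,Q995T

Derivation:
Accumulating mutations along path to Lambda:
  At Theta: gained [] -> total []
  At Iota: gained ['E534D', 'K218C', 'Q239Y'] -> total ['E534D', 'K218C', 'Q239Y']
  At Beta: gained ['Q995T', 'A449N', 'Q769N'] -> total ['A449N', 'E534D', 'K218C', 'Q239Y', 'Q769N', 'Q995T']
  At Gamma: gained ['R842T', 'R767T'] -> total ['A449N', 'E534D', 'K218C', 'Q239Y', 'Q769N', 'Q995T', 'R767T', 'R842T']
  At Lambda: gained ['M304S'] -> total ['A449N', 'E534D', 'K218C', 'M304S', 'Q239Y', 'Q769N', 'Q995T', 'R767T', 'R842T']
Mutations(Lambda) = ['A449N', 'E534D', 'K218C', 'M304S', 'Q239Y', 'Q769N', 'Q995T', 'R767T', 'R842T']
Accumulating mutations along path to Beta:
  At Theta: gained [] -> total []
  At Iota: gained ['E534D', 'K218C', 'Q239Y'] -> total ['E534D', 'K218C', 'Q239Y']
  At Beta: gained ['Q995T', 'A449N', 'Q769N'] -> total ['A449N', 'E534D', 'K218C', 'Q239Y', 'Q769N', 'Q995T']
Mutations(Beta) = ['A449N', 'E534D', 'K218C', 'Q239Y', 'Q769N', 'Q995T']
Intersection: ['A449N', 'E534D', 'K218C', 'M304S', 'Q239Y', 'Q769N', 'Q995T', 'R767T', 'R842T'] ∩ ['A449N', 'E534D', 'K218C', 'Q239Y', 'Q769N', 'Q995T'] = ['A449N', 'E534D', 'K218C', 'Q239Y', 'Q769N', 'Q995T']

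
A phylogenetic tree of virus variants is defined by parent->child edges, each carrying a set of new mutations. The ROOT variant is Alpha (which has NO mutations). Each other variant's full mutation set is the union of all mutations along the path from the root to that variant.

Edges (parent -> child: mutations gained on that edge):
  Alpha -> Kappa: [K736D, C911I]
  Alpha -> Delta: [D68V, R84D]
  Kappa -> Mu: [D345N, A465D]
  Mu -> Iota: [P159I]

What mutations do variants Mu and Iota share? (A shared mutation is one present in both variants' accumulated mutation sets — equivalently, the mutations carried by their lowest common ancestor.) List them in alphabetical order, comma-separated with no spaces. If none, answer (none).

Accumulating mutations along path to Mu:
  At Alpha: gained [] -> total []
  At Kappa: gained ['K736D', 'C911I'] -> total ['C911I', 'K736D']
  At Mu: gained ['D345N', 'A465D'] -> total ['A465D', 'C911I', 'D345N', 'K736D']
Mutations(Mu) = ['A465D', 'C911I', 'D345N', 'K736D']
Accumulating mutations along path to Iota:
  At Alpha: gained [] -> total []
  At Kappa: gained ['K736D', 'C911I'] -> total ['C911I', 'K736D']
  At Mu: gained ['D345N', 'A465D'] -> total ['A465D', 'C911I', 'D345N', 'K736D']
  At Iota: gained ['P159I'] -> total ['A465D', 'C911I', 'D345N', 'K736D', 'P159I']
Mutations(Iota) = ['A465D', 'C911I', 'D345N', 'K736D', 'P159I']
Intersection: ['A465D', 'C911I', 'D345N', 'K736D'] ∩ ['A465D', 'C911I', 'D345N', 'K736D', 'P159I'] = ['A465D', 'C911I', 'D345N', 'K736D']

Answer: A465D,C911I,D345N,K736D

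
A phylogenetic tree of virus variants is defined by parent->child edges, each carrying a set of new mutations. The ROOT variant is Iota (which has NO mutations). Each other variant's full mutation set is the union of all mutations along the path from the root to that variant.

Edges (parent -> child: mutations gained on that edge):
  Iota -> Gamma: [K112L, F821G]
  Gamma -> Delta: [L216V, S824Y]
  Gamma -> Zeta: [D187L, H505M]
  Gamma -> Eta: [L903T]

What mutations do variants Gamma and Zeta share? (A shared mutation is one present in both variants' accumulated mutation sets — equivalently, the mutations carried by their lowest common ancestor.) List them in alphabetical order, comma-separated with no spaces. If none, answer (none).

Answer: F821G,K112L

Derivation:
Accumulating mutations along path to Gamma:
  At Iota: gained [] -> total []
  At Gamma: gained ['K112L', 'F821G'] -> total ['F821G', 'K112L']
Mutations(Gamma) = ['F821G', 'K112L']
Accumulating mutations along path to Zeta:
  At Iota: gained [] -> total []
  At Gamma: gained ['K112L', 'F821G'] -> total ['F821G', 'K112L']
  At Zeta: gained ['D187L', 'H505M'] -> total ['D187L', 'F821G', 'H505M', 'K112L']
Mutations(Zeta) = ['D187L', 'F821G', 'H505M', 'K112L']
Intersection: ['F821G', 'K112L'] ∩ ['D187L', 'F821G', 'H505M', 'K112L'] = ['F821G', 'K112L']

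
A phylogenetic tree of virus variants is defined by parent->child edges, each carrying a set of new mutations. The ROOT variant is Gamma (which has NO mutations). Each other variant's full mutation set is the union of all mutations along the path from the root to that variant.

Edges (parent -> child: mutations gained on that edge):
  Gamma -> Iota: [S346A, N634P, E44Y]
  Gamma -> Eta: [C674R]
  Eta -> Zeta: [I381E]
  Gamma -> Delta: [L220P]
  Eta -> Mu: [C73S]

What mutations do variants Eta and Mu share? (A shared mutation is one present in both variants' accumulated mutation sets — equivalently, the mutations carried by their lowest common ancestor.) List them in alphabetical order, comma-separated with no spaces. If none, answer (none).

Answer: C674R

Derivation:
Accumulating mutations along path to Eta:
  At Gamma: gained [] -> total []
  At Eta: gained ['C674R'] -> total ['C674R']
Mutations(Eta) = ['C674R']
Accumulating mutations along path to Mu:
  At Gamma: gained [] -> total []
  At Eta: gained ['C674R'] -> total ['C674R']
  At Mu: gained ['C73S'] -> total ['C674R', 'C73S']
Mutations(Mu) = ['C674R', 'C73S']
Intersection: ['C674R'] ∩ ['C674R', 'C73S'] = ['C674R']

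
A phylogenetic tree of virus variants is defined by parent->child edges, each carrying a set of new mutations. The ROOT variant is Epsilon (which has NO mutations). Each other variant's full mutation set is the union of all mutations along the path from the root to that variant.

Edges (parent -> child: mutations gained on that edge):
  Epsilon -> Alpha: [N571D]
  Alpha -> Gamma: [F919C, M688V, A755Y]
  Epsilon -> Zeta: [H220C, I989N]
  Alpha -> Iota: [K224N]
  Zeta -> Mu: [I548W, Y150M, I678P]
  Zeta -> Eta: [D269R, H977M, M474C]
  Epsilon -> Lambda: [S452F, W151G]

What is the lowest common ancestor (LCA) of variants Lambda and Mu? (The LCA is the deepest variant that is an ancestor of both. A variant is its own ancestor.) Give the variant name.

Answer: Epsilon

Derivation:
Path from root to Lambda: Epsilon -> Lambda
  ancestors of Lambda: {Epsilon, Lambda}
Path from root to Mu: Epsilon -> Zeta -> Mu
  ancestors of Mu: {Epsilon, Zeta, Mu}
Common ancestors: {Epsilon}
Walk up from Mu: Mu (not in ancestors of Lambda), Zeta (not in ancestors of Lambda), Epsilon (in ancestors of Lambda)
Deepest common ancestor (LCA) = Epsilon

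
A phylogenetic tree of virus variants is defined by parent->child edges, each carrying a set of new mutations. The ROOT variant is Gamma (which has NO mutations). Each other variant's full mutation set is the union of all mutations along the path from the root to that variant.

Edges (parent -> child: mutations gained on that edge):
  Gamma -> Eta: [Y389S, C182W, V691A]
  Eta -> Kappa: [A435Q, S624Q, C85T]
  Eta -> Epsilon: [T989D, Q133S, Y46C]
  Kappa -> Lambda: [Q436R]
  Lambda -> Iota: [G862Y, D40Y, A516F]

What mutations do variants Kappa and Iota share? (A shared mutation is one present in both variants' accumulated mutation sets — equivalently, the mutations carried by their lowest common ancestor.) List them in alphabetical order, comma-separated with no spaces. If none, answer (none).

Answer: A435Q,C182W,C85T,S624Q,V691A,Y389S

Derivation:
Accumulating mutations along path to Kappa:
  At Gamma: gained [] -> total []
  At Eta: gained ['Y389S', 'C182W', 'V691A'] -> total ['C182W', 'V691A', 'Y389S']
  At Kappa: gained ['A435Q', 'S624Q', 'C85T'] -> total ['A435Q', 'C182W', 'C85T', 'S624Q', 'V691A', 'Y389S']
Mutations(Kappa) = ['A435Q', 'C182W', 'C85T', 'S624Q', 'V691A', 'Y389S']
Accumulating mutations along path to Iota:
  At Gamma: gained [] -> total []
  At Eta: gained ['Y389S', 'C182W', 'V691A'] -> total ['C182W', 'V691A', 'Y389S']
  At Kappa: gained ['A435Q', 'S624Q', 'C85T'] -> total ['A435Q', 'C182W', 'C85T', 'S624Q', 'V691A', 'Y389S']
  At Lambda: gained ['Q436R'] -> total ['A435Q', 'C182W', 'C85T', 'Q436R', 'S624Q', 'V691A', 'Y389S']
  At Iota: gained ['G862Y', 'D40Y', 'A516F'] -> total ['A435Q', 'A516F', 'C182W', 'C85T', 'D40Y', 'G862Y', 'Q436R', 'S624Q', 'V691A', 'Y389S']
Mutations(Iota) = ['A435Q', 'A516F', 'C182W', 'C85T', 'D40Y', 'G862Y', 'Q436R', 'S624Q', 'V691A', 'Y389S']
Intersection: ['A435Q', 'C182W', 'C85T', 'S624Q', 'V691A', 'Y389S'] ∩ ['A435Q', 'A516F', 'C182W', 'C85T', 'D40Y', 'G862Y', 'Q436R', 'S624Q', 'V691A', 'Y389S'] = ['A435Q', 'C182W', 'C85T', 'S624Q', 'V691A', 'Y389S']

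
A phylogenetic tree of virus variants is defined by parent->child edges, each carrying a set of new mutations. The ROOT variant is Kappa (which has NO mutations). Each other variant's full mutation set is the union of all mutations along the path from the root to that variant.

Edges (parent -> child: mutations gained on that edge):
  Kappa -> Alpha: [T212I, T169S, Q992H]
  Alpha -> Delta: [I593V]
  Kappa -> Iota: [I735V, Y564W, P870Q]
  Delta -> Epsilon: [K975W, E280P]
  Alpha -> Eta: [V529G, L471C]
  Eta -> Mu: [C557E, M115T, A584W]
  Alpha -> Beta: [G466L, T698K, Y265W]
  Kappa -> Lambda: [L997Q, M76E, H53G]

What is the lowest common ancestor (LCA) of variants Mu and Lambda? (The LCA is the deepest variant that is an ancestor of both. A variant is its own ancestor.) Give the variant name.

Path from root to Mu: Kappa -> Alpha -> Eta -> Mu
  ancestors of Mu: {Kappa, Alpha, Eta, Mu}
Path from root to Lambda: Kappa -> Lambda
  ancestors of Lambda: {Kappa, Lambda}
Common ancestors: {Kappa}
Walk up from Lambda: Lambda (not in ancestors of Mu), Kappa (in ancestors of Mu)
Deepest common ancestor (LCA) = Kappa

Answer: Kappa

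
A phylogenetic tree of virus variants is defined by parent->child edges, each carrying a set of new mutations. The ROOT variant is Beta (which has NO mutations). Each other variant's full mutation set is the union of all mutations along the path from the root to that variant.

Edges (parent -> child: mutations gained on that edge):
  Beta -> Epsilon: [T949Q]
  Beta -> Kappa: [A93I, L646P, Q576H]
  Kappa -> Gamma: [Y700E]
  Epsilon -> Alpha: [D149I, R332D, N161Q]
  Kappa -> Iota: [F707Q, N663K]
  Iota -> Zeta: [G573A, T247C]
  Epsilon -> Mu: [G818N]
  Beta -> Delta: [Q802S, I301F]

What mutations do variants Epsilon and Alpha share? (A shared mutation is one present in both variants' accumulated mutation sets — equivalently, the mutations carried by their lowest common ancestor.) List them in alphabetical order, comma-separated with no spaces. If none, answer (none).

Answer: T949Q

Derivation:
Accumulating mutations along path to Epsilon:
  At Beta: gained [] -> total []
  At Epsilon: gained ['T949Q'] -> total ['T949Q']
Mutations(Epsilon) = ['T949Q']
Accumulating mutations along path to Alpha:
  At Beta: gained [] -> total []
  At Epsilon: gained ['T949Q'] -> total ['T949Q']
  At Alpha: gained ['D149I', 'R332D', 'N161Q'] -> total ['D149I', 'N161Q', 'R332D', 'T949Q']
Mutations(Alpha) = ['D149I', 'N161Q', 'R332D', 'T949Q']
Intersection: ['T949Q'] ∩ ['D149I', 'N161Q', 'R332D', 'T949Q'] = ['T949Q']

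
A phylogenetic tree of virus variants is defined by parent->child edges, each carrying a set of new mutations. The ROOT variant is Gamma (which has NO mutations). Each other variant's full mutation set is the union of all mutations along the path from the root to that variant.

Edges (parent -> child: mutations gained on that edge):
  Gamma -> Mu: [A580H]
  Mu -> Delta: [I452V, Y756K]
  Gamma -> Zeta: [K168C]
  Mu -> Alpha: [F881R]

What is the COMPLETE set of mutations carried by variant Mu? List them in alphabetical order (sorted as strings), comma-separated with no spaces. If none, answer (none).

At Gamma: gained [] -> total []
At Mu: gained ['A580H'] -> total ['A580H']

Answer: A580H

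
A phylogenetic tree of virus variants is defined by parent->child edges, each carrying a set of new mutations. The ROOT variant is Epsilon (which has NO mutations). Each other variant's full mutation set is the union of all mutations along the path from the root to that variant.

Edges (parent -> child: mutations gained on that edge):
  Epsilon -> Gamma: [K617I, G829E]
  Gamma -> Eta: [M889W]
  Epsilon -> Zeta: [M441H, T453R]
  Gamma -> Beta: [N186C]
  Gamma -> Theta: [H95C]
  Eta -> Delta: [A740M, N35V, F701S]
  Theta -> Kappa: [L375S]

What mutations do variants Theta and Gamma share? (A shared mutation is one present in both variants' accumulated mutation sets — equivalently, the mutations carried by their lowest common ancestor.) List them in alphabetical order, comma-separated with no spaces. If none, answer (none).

Answer: G829E,K617I

Derivation:
Accumulating mutations along path to Theta:
  At Epsilon: gained [] -> total []
  At Gamma: gained ['K617I', 'G829E'] -> total ['G829E', 'K617I']
  At Theta: gained ['H95C'] -> total ['G829E', 'H95C', 'K617I']
Mutations(Theta) = ['G829E', 'H95C', 'K617I']
Accumulating mutations along path to Gamma:
  At Epsilon: gained [] -> total []
  At Gamma: gained ['K617I', 'G829E'] -> total ['G829E', 'K617I']
Mutations(Gamma) = ['G829E', 'K617I']
Intersection: ['G829E', 'H95C', 'K617I'] ∩ ['G829E', 'K617I'] = ['G829E', 'K617I']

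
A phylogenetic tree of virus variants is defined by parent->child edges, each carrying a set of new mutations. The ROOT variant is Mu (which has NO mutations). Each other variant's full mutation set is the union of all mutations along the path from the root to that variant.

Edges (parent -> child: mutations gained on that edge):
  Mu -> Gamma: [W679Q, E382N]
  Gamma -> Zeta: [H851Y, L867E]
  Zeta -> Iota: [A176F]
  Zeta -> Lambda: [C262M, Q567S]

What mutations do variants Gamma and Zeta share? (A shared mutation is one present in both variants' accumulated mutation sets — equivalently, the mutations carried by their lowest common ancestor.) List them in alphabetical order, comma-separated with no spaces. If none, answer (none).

Accumulating mutations along path to Gamma:
  At Mu: gained [] -> total []
  At Gamma: gained ['W679Q', 'E382N'] -> total ['E382N', 'W679Q']
Mutations(Gamma) = ['E382N', 'W679Q']
Accumulating mutations along path to Zeta:
  At Mu: gained [] -> total []
  At Gamma: gained ['W679Q', 'E382N'] -> total ['E382N', 'W679Q']
  At Zeta: gained ['H851Y', 'L867E'] -> total ['E382N', 'H851Y', 'L867E', 'W679Q']
Mutations(Zeta) = ['E382N', 'H851Y', 'L867E', 'W679Q']
Intersection: ['E382N', 'W679Q'] ∩ ['E382N', 'H851Y', 'L867E', 'W679Q'] = ['E382N', 'W679Q']

Answer: E382N,W679Q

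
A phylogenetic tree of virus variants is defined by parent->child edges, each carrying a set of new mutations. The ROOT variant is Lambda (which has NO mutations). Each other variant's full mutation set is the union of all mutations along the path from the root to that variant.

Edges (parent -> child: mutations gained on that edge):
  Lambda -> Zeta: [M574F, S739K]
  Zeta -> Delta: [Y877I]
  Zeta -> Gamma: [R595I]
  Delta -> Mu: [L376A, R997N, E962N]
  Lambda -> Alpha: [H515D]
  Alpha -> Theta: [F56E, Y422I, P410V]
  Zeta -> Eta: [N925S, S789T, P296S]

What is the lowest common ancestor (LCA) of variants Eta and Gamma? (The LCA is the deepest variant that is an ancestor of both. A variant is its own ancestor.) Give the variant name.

Answer: Zeta

Derivation:
Path from root to Eta: Lambda -> Zeta -> Eta
  ancestors of Eta: {Lambda, Zeta, Eta}
Path from root to Gamma: Lambda -> Zeta -> Gamma
  ancestors of Gamma: {Lambda, Zeta, Gamma}
Common ancestors: {Lambda, Zeta}
Walk up from Gamma: Gamma (not in ancestors of Eta), Zeta (in ancestors of Eta), Lambda (in ancestors of Eta)
Deepest common ancestor (LCA) = Zeta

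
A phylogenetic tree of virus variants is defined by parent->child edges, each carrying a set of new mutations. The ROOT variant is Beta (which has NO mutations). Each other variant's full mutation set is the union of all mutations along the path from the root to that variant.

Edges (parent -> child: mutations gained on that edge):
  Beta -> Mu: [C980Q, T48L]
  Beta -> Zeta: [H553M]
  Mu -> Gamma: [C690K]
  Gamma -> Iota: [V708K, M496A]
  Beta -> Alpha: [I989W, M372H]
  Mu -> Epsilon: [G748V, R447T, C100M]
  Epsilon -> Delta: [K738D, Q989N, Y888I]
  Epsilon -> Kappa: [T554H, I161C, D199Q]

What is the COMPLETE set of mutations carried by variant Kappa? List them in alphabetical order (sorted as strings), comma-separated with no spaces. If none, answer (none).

Answer: C100M,C980Q,D199Q,G748V,I161C,R447T,T48L,T554H

Derivation:
At Beta: gained [] -> total []
At Mu: gained ['C980Q', 'T48L'] -> total ['C980Q', 'T48L']
At Epsilon: gained ['G748V', 'R447T', 'C100M'] -> total ['C100M', 'C980Q', 'G748V', 'R447T', 'T48L']
At Kappa: gained ['T554H', 'I161C', 'D199Q'] -> total ['C100M', 'C980Q', 'D199Q', 'G748V', 'I161C', 'R447T', 'T48L', 'T554H']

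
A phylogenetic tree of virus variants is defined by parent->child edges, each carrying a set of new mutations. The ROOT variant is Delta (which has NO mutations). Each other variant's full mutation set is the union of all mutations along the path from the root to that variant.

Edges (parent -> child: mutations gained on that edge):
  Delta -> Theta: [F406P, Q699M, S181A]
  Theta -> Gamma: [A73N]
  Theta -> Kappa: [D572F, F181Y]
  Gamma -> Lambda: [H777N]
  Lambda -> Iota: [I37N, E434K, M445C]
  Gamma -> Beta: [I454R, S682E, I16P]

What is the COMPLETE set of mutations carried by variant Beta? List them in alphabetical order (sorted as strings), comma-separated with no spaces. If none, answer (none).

At Delta: gained [] -> total []
At Theta: gained ['F406P', 'Q699M', 'S181A'] -> total ['F406P', 'Q699M', 'S181A']
At Gamma: gained ['A73N'] -> total ['A73N', 'F406P', 'Q699M', 'S181A']
At Beta: gained ['I454R', 'S682E', 'I16P'] -> total ['A73N', 'F406P', 'I16P', 'I454R', 'Q699M', 'S181A', 'S682E']

Answer: A73N,F406P,I16P,I454R,Q699M,S181A,S682E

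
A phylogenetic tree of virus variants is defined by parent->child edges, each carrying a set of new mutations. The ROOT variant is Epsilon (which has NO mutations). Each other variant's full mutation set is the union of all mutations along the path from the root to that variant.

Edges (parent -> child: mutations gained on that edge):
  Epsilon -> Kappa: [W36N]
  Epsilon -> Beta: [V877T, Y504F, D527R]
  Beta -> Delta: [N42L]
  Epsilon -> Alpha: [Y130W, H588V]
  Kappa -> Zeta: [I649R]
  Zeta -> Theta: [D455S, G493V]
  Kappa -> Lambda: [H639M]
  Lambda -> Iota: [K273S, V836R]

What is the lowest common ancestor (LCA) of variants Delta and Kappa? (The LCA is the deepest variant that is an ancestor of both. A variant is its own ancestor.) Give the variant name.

Path from root to Delta: Epsilon -> Beta -> Delta
  ancestors of Delta: {Epsilon, Beta, Delta}
Path from root to Kappa: Epsilon -> Kappa
  ancestors of Kappa: {Epsilon, Kappa}
Common ancestors: {Epsilon}
Walk up from Kappa: Kappa (not in ancestors of Delta), Epsilon (in ancestors of Delta)
Deepest common ancestor (LCA) = Epsilon

Answer: Epsilon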